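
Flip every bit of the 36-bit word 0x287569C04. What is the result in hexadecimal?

Each hex digit d becomes F−d:
  2→D, 8→7, 7→8, 5→A, 6→9, 9→6, C→3, 0→F, 4→B

0xD78A963FB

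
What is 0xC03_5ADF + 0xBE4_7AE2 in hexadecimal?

0x17E7D5C1

Add column by column in base 16, right to left:
  F+2 = 1 carry 1
  D+E+1 = C carry 1
  A+A+1 = 5 carry 1
  5+7+1 = D
  3+4 = 7
  0+E = E
  C+B = 7 carry 1
  final carry 1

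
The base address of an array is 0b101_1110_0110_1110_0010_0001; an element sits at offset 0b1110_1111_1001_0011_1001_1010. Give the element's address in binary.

0b1010011100000000110111011

Add column by column in base 2, right to left:
  1+0 = 1
  0+1 = 1
  0+0 = 0
  0+1 = 1
  0+1 = 1
  1+0 = 1
  0+0 = 0
  0+1 = 1
  0+1 = 1
  1+1 = 0 carry 1
  1+0+1 = 0 carry 1
  1+0+1 = 0 carry 1
  0+1+1 = 0 carry 1
  1+0+1 = 0 carry 1
  1+0+1 = 0 carry 1
  0+1+1 = 0 carry 1
  0+1+1 = 0 carry 1
  1+1+1 = 1 carry 1
  1+1+1 = 1 carry 1
  1+1+1 = 1 carry 1
  1+0+1 = 0 carry 1
  0+1+1 = 0 carry 1
  1+1+1 = 1 carry 1
  0+1+1 = 0 carry 1
  final carry 1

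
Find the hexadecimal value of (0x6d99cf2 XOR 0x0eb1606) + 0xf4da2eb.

First 0x6d99cf2 XOR 0x0eb1606 = 0x6328af4.
Add column by column in base 16, right to left:
  4+b = f
  f+e = d carry 1
  a+2+1 = d
  8+a = 2 carry 1
  2+d+1 = 0 carry 1
  3+4+1 = 8
  6+f = 5 carry 1
  final carry 1

0x15802ddf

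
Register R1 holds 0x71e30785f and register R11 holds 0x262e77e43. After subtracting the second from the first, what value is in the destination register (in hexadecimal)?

0x4bb48fa1c

Subtract column by column in base 16:
  f-3 → c
  5-4 → 1
  8-e → a (borrow)
  7-7-1 → f (borrow)
  0-7-1 → 8 (borrow)
  3-e-1 → 4 (borrow)
  e-2-1 → b
  1-6 → b (borrow)
  7-2-1 → 4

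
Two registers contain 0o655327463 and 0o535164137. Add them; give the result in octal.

0o1412513622

Add column by column in base 8, right to left:
  3+7 = 2 carry 1
  6+3+1 = 2 carry 1
  4+1+1 = 6
  7+4 = 3 carry 1
  2+6+1 = 1 carry 1
  3+1+1 = 5
  5+5 = 2 carry 1
  5+3+1 = 1 carry 1
  6+5+1 = 4 carry 1
  final carry 1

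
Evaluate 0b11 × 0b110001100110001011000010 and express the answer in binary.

0b10010100110010100001000110

Multiply each base-2 digit by 3, carrying:
  0×3 = 0 → write 0
  1×3 = 3 → write 1 carry 1
  0×3+1 = 1 → write 1
  0×3 = 0 → write 0
  0×3 = 0 → write 0
  0×3 = 0 → write 0
  1×3 = 3 → write 1 carry 1
  1×3+1 = 4 → write 0 carry 2
  0×3+2 = 2 → write 0 carry 1
  1×3+1 = 4 → write 0 carry 2
  0×3+2 = 2 → write 0 carry 1
  0×3+1 = 1 → write 1
  0×3 = 0 → write 0
  1×3 = 3 → write 1 carry 1
  1×3+1 = 4 → write 0 carry 2
  0×3+2 = 2 → write 0 carry 1
  0×3+1 = 1 → write 1
  1×3 = 3 → write 1 carry 1
  1×3+1 = 4 → write 0 carry 2
  0×3+2 = 2 → write 0 carry 1
  0×3+1 = 1 → write 1
  0×3 = 0 → write 0
  1×3 = 3 → write 1 carry 1
  1×3+1 = 4 → write 0 carry 2
  remaining carry: 10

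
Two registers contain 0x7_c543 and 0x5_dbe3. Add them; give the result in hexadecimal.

0xda126

Add column by column in base 16, right to left:
  3+3 = 6
  4+e = 2 carry 1
  5+b+1 = 1 carry 1
  c+d+1 = a carry 1
  7+5+1 = d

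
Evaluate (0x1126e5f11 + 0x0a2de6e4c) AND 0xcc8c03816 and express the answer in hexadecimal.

Add column by column in base 16, right to left:
  1+c = d
  1+4 = 5
  f+e = d carry 1
  5+6+1 = c
  e+e = c carry 1
  6+d+1 = 4 carry 1
  2+2+1 = 5
  1+a = b
  1+0 = 1
Sum = 0x1b54ccd5d; now AND with 0xcc8c03816:
  1&c=0, b&c=8, 5&8=0, 4&c=4, c&0=0, c&3=0, d&8=8, 5&1=1, d&6=4

0x80400814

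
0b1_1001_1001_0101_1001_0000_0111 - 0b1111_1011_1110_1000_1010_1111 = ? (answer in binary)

0b100111010111000001011000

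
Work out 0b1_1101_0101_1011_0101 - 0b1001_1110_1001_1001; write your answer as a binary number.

0b10011011100011100

Subtract column by column in base 2:
  1-1 → 0
  0-0 → 0
  1-0 → 1
  0-1 → 1 (borrow)
  1-1-1 → 1 (borrow)
  1-0-1 → 0
  0-0 → 0
  1-1 → 0
  1-0 → 1
  0-1 → 1 (borrow)
  1-1-1 → 1 (borrow)
  0-1-1 → 0 (borrow)
  1-1-1 → 1 (borrow)
  0-0-1 → 1 (borrow)
  1-0-1 → 0
  1-1 → 0
  1-0 → 1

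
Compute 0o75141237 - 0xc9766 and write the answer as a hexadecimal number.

0o75141237 = 0xf4c29f in hexadecimal.
Subtract column by column in base 16:
  f-6 → 9
  9-6 → 3
  2-7 → b (borrow)
  c-9-1 → 2
  4-c → 8 (borrow)
  f-0-1 → e

0xe82b39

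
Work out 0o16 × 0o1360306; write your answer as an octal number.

0o24445324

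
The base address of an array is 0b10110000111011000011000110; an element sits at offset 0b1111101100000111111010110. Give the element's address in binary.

0b100101110011100000010011100

Add column by column in base 2, right to left:
  0+0 = 0
  1+1 = 0 carry 1
  1+1+1 = 1 carry 1
  0+0+1 = 1
  0+1 = 1
  0+0 = 0
  1+1 = 0 carry 1
  1+1+1 = 1 carry 1
  0+1+1 = 0 carry 1
  0+1+1 = 0 carry 1
  0+1+1 = 0 carry 1
  0+1+1 = 0 carry 1
  1+0+1 = 0 carry 1
  1+0+1 = 0 carry 1
  0+0+1 = 1
  1+0 = 1
  1+0 = 1
  1+1 = 0 carry 1
  0+1+1 = 0 carry 1
  0+0+1 = 1
  0+1 = 1
  0+1 = 1
  1+1 = 0 carry 1
  1+1+1 = 1 carry 1
  0+1+1 = 0 carry 1
  1+0+1 = 0 carry 1
  final carry 1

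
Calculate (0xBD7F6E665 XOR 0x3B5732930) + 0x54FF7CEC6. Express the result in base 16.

First 0xBD7F6E665 XOR 0x3B5732930 = 0x86285CF55.
Add column by column in base 16, right to left:
  5+6 = B
  5+C = 1 carry 1
  F+E+1 = E carry 1
  C+C+1 = 9 carry 1
  5+7+1 = D
  8+F = 7 carry 1
  2+F+1 = 2 carry 1
  6+4+1 = B
  8+5 = D

0xDB27D9E1B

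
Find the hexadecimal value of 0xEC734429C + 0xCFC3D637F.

0x1BC371A61B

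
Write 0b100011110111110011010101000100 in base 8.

Group the bits in threes: 100 011 110 111 110 011 010 101 000 100 → 4367632504.

0o4367632504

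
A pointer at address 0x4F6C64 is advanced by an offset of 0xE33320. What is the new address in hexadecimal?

0x1329F84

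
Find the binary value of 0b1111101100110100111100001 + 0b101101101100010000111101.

0b10101011010010111000011110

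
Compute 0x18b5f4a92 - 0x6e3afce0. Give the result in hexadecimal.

0x11d244db2

Subtract column by column in base 16:
  2-0 → 2
  9-e → b (borrow)
  a-c-1 → d (borrow)
  4-f-1 → 4 (borrow)
  f-a-1 → 4
  5-3 → 2
  b-e → d (borrow)
  8-6-1 → 1
  1-0 → 1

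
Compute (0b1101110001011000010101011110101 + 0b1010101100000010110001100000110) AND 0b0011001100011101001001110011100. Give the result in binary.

0b1100011001000000110011000

Add column by column in base 2, right to left:
  1+0 = 1
  0+1 = 1
  1+1 = 0 carry 1
  0+0+1 = 1
  1+0 = 1
  1+0 = 1
  1+0 = 1
  1+0 = 1
  0+1 = 1
  1+1 = 0 carry 1
  0+0+1 = 1
  1+0 = 1
  0+0 = 0
  1+1 = 0 carry 1
  0+1+1 = 0 carry 1
  0+0+1 = 1
  0+1 = 1
  0+0 = 0
  1+0 = 1
  1+0 = 1
  0+0 = 0
  1+0 = 1
  0+0 = 0
  0+1 = 1
  0+1 = 1
  1+0 = 1
  1+1 = 0 carry 1
  1+0+1 = 0 carry 1
  0+1+1 = 0 carry 1
  1+0+1 = 0 carry 1
  1+1+1 = 1 carry 1
  final carry 1
Sum = 0b11000011101011011000110111111011; now AND with 0b0011001100011101001001110011100:
  11000011101011011000110111111011
& 00011001100011101001001110011100
= 00000001100011001000000110011000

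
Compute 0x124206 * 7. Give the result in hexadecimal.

Multiply each base-16 digit by 7, carrying:
  6×7 = 42 → write A carry 2
  0×7+2 = 2 → write 2
  2×7 = 14 → write E
  4×7 = 28 → write C carry 1
  2×7+1 = 15 → write F
  1×7 = 7 → write 7

0x7FCE2A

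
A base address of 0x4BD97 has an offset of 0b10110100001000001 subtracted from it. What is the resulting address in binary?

0x4BD97 = 0b1001011110110010111 in binary.
Subtract column by column in base 2:
  1-1 → 0
  1-0 → 1
  1-0 → 1
  0-0 → 0
  1-0 → 1
  0-0 → 0
  0-1 → 1 (borrow)
  1-0-1 → 0
  1-0 → 1
  0-0 → 0
  1-0 → 1
  1-1 → 0
  1-0 → 1
  1-1 → 0
  0-1 → 1 (borrow)
  1-0-1 → 0
  0-1 → 1 (borrow)
  0-0-1 → 1 (borrow)
  1-0-1 → 0

0b110101010101010110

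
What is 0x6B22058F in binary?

0b1101011001000100000010110001111

Expand each hex digit to 4 bits: 6=0110 B=1011 2=0010 2=0010 0=0000 5=0101 8=1000 F=1111.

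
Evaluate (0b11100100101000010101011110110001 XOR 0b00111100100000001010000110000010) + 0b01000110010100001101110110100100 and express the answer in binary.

0b100011110011100101101001111010111

First 0b11100100101000010101011110110001 XOR 0b00111100100000001010000110000010 = 0b11011000001000011111011000110011.
Add column by column in base 2, right to left:
  1+0 = 1
  1+0 = 1
  0+1 = 1
  0+0 = 0
  1+0 = 1
  1+1 = 0 carry 1
  0+0+1 = 1
  0+1 = 1
  0+1 = 1
  1+0 = 1
  1+1 = 0 carry 1
  0+1+1 = 0 carry 1
  1+1+1 = 1 carry 1
  1+0+1 = 0 carry 1
  1+1+1 = 1 carry 1
  1+1+1 = 1 carry 1
  1+0+1 = 0 carry 1
  0+0+1 = 1
  0+0 = 0
  0+0 = 0
  0+1 = 1
  1+0 = 1
  0+1 = 1
  0+0 = 0
  0+0 = 0
  0+1 = 1
  0+1 = 1
  1+0 = 1
  1+0 = 1
  0+0 = 0
  1+1 = 0 carry 1
  1+0+1 = 0 carry 1
  final carry 1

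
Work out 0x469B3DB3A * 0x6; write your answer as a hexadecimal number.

0x1A7A37235C

Multiply each base-16 digit by 6, carrying:
  A×6 = 60 → write C carry 3
  3×6+3 = 21 → write 5 carry 1
  B×6+1 = 67 → write 3 carry 4
  D×6+4 = 82 → write 2 carry 5
  3×6+5 = 23 → write 7 carry 1
  B×6+1 = 67 → write 3 carry 4
  9×6+4 = 58 → write A carry 3
  6×6+3 = 39 → write 7 carry 2
  4×6+2 = 26 → write A carry 1
  remaining carry: 1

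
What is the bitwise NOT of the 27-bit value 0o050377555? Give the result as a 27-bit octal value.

0o727400222

Each oct digit d becomes 7−d:
  0→7, 5→2, 0→7, 3→4, 7→0, 7→0, 5→2, 5→2, 5→2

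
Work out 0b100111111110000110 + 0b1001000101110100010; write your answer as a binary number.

Add column by column in base 2, right to left:
  0+0 = 0
  1+1 = 0 carry 1
  1+0+1 = 0 carry 1
  0+0+1 = 1
  0+0 = 0
  0+1 = 1
  0+0 = 0
  1+1 = 0 carry 1
  1+1+1 = 1 carry 1
  1+1+1 = 1 carry 1
  1+0+1 = 0 carry 1
  1+1+1 = 1 carry 1
  1+0+1 = 0 carry 1
  1+0+1 = 0 carry 1
  1+0+1 = 0 carry 1
  0+1+1 = 0 carry 1
  0+0+1 = 1
  1+0 = 1
  0+1 = 1

0b1110000101100101000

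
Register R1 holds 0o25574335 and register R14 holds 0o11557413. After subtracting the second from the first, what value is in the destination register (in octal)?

0o14014722

Subtract column by column in base 8:
  5-3 → 2
  3-1 → 2
  3-4 → 7 (borrow)
  4-7-1 → 4 (borrow)
  7-5-1 → 1
  5-5 → 0
  5-1 → 4
  2-1 → 1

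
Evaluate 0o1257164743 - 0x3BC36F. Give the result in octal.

0o1240223164

0x3BC36F = 0o16741557 in octal.
Subtract column by column in base 8:
  3-7 → 4 (borrow)
  4-5-1 → 6 (borrow)
  7-5-1 → 1
  4-1 → 3
  6-4 → 2
  1-7 → 2 (borrow)
  7-6-1 → 0
  5-1 → 4
  2-0 → 2
  1-0 → 1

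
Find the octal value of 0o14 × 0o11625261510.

Multiply each base-8 digit by 12, carrying:
  0×12 = 0 → write 0
  1×12 = 12 → write 4 carry 1
  5×12+1 = 61 → write 5 carry 7
  1×12+7 = 19 → write 3 carry 2
  6×12+2 = 74 → write 2 carry 9
  2×12+9 = 33 → write 1 carry 4
  5×12+4 = 64 → write 0 carry 8
  2×12+8 = 32 → write 0 carry 4
  6×12+4 = 76 → write 4 carry 9
  1×12+9 = 21 → write 5 carry 2
  1×12+2 = 14 → write 6 carry 1
  remaining carry: 1

0o165400123540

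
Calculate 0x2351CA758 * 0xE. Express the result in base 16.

Multiply each base-16 digit by 14, carrying:
  8×14 = 112 → write 0 carry 7
  5×14+7 = 77 → write D carry 4
  7×14+4 = 102 → write 6 carry 6
  A×14+6 = 146 → write 2 carry 9
  C×14+9 = 177 → write 1 carry 11
  1×14+11 = 25 → write 9 carry 1
  5×14+1 = 71 → write 7 carry 4
  3×14+4 = 46 → write E carry 2
  2×14+2 = 30 → write E carry 1
  remaining carry: 1

0x1EE79126D0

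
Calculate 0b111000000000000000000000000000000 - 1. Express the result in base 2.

0b110111111111111111111111111111111

The trailing 30 digits are 0, so subtracting 1 borrows through: they become 1 and the next digit up decrements.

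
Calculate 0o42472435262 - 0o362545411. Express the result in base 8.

0o42107667651

Subtract column by column in base 8:
  2-1 → 1
  6-1 → 5
  2-4 → 6 (borrow)
  5-5-1 → 7 (borrow)
  3-4-1 → 6 (borrow)
  4-5-1 → 6 (borrow)
  2-2-1 → 7 (borrow)
  7-6-1 → 0
  4-3 → 1
  2-0 → 2
  4-0 → 4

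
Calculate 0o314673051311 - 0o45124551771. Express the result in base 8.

Subtract column by column in base 8:
  1-1 → 0
  1-7 → 2 (borrow)
  3-7-1 → 3 (borrow)
  1-1-1 → 7 (borrow)
  5-5-1 → 7 (borrow)
  0-5-1 → 2 (borrow)
  3-4-1 → 6 (borrow)
  7-2-1 → 4
  6-1 → 5
  4-5 → 7 (borrow)
  1-4-1 → 4 (borrow)
  3-0-1 → 2

0o247546277320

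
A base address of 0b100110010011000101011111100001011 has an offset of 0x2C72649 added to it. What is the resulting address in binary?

0b100110101001010011110010101010100

0x2C72649 = 0b10110001110010011001001001 in binary.
Add column by column in base 2, right to left:
  1+1 = 0 carry 1
  1+0+1 = 0 carry 1
  0+0+1 = 1
  1+1 = 0 carry 1
  0+0+1 = 1
  0+0 = 0
  0+1 = 1
  0+0 = 0
  1+0 = 1
  1+1 = 0 carry 1
  1+1+1 = 1 carry 1
  1+0+1 = 0 carry 1
  1+0+1 = 0 carry 1
  1+1+1 = 1 carry 1
  0+0+1 = 1
  1+0 = 1
  0+1 = 1
  1+1 = 0 carry 1
  0+1+1 = 0 carry 1
  0+0+1 = 1
  0+0 = 0
  1+0 = 1
  1+1 = 0 carry 1
  0+1+1 = 0 carry 1
  0+0+1 = 1
  1+1 = 0 carry 1
  0+0+1 = 1
  0+0 = 0
  1+0 = 1
  1+0 = 1
  0+0 = 0
  0+0 = 0
  1+0 = 1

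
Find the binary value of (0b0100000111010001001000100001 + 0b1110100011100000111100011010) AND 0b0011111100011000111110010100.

0b10101000010000000100010000

Add column by column in base 2, right to left:
  1+0 = 1
  0+1 = 1
  0+0 = 0
  0+1 = 1
  0+1 = 1
  1+0 = 1
  0+0 = 0
  0+0 = 0
  0+1 = 1
  1+1 = 0 carry 1
  0+1+1 = 0 carry 1
  0+1+1 = 0 carry 1
  1+0+1 = 0 carry 1
  0+0+1 = 1
  0+0 = 0
  0+0 = 0
  1+0 = 1
  0+1 = 1
  1+1 = 0 carry 1
  1+1+1 = 1 carry 1
  1+0+1 = 0 carry 1
  0+0+1 = 1
  0+0 = 0
  0+1 = 1
  0+0 = 0
  0+1 = 1
  1+1 = 0 carry 1
  0+1+1 = 0 carry 1
  final carry 1
Sum = 0b10010101010110010000100111011; now AND with 0b0011111100011000111110010100:
  10010101010110010000100111011
& 00011111100011000111110010100
= 00010101000010000000100010000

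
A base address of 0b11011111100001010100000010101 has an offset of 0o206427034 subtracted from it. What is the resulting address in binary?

0o206427034 = 0b10000110100010111000011100 in binary.
Subtract column by column in base 2:
  1-0 → 1
  0-0 → 0
  1-1 → 0
  0-1 → 1 (borrow)
  1-1-1 → 1 (borrow)
  0-0-1 → 1 (borrow)
  0-0-1 → 1 (borrow)
  0-0-1 → 1 (borrow)
  0-0-1 → 1 (borrow)
  0-1-1 → 0 (borrow)
  0-1-1 → 0 (borrow)
  1-1-1 → 1 (borrow)
  0-0-1 → 1 (borrow)
  1-1-1 → 1 (borrow)
  0-0-1 → 1 (borrow)
  1-0-1 → 0
  0-0 → 0
  0-1 → 1 (borrow)
  0-0-1 → 1 (borrow)
  0-1-1 → 0 (borrow)
  1-1-1 → 1 (borrow)
  1-0-1 → 0
  1-0 → 1
  1-0 → 1
  1-0 → 1
  1-1 → 0
  0-0 → 0
  1-0 → 1
  1-0 → 1

0b11001110101100111100111111001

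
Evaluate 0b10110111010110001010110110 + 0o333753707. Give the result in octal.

0b10110111010110001010110110 = 0o267261266 in octal.
Add column by column in base 8, right to left:
  6+7 = 5 carry 1
  6+0+1 = 7
  2+7 = 1 carry 1
  1+3+1 = 5
  6+5 = 3 carry 1
  2+7+1 = 2 carry 1
  7+3+1 = 3 carry 1
  6+3+1 = 2 carry 1
  2+3+1 = 6

0o623235175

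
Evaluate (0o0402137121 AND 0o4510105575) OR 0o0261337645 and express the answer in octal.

0o661337765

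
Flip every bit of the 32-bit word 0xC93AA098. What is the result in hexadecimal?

0x36C55F67

Each hex digit d becomes F−d:
  C→3, 9→6, 3→C, A→5, A→5, 0→F, 9→6, 8→7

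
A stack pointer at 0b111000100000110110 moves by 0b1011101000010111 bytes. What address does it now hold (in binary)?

Add column by column in base 2, right to left:
  0+1 = 1
  1+1 = 0 carry 1
  1+1+1 = 1 carry 1
  0+0+1 = 1
  1+1 = 0 carry 1
  1+0+1 = 0 carry 1
  0+0+1 = 1
  0+0 = 0
  0+0 = 0
  0+1 = 1
  0+0 = 0
  1+1 = 0 carry 1
  0+1+1 = 0 carry 1
  0+1+1 = 0 carry 1
  0+0+1 = 1
  1+1 = 0 carry 1
  1+0+1 = 0 carry 1
  1+0+1 = 0 carry 1
  final carry 1

0b1000100001001001101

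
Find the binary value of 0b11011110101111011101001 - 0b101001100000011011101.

Subtract column by column in base 2:
  1-1 → 0
  0-0 → 0
  0-1 → 1 (borrow)
  1-1-1 → 1 (borrow)
  0-1-1 → 0 (borrow)
  1-0-1 → 0
  1-1 → 0
  1-1 → 0
  0-0 → 0
  1-0 → 1
  1-0 → 1
  1-0 → 1
  1-0 → 1
  0-0 → 0
  1-1 → 0
  0-1 → 1 (borrow)
  1-0-1 → 0
  1-0 → 1
  1-1 → 0
  1-0 → 1
  0-1 → 1 (borrow)
  1-0-1 → 0
  1-0 → 1

0b10110101001111000001100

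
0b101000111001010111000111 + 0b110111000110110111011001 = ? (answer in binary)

Add column by column in base 2, right to left:
  1+1 = 0 carry 1
  1+0+1 = 0 carry 1
  1+0+1 = 0 carry 1
  0+1+1 = 0 carry 1
  0+1+1 = 0 carry 1
  0+0+1 = 1
  1+1 = 0 carry 1
  1+1+1 = 1 carry 1
  1+1+1 = 1 carry 1
  0+0+1 = 1
  1+1 = 0 carry 1
  0+1+1 = 0 carry 1
  1+0+1 = 0 carry 1
  0+1+1 = 0 carry 1
  0+1+1 = 0 carry 1
  1+0+1 = 0 carry 1
  1+0+1 = 0 carry 1
  1+0+1 = 0 carry 1
  0+1+1 = 0 carry 1
  0+1+1 = 0 carry 1
  0+1+1 = 0 carry 1
  1+0+1 = 0 carry 1
  0+1+1 = 0 carry 1
  1+1+1 = 1 carry 1
  final carry 1

0b1100000000000001110100000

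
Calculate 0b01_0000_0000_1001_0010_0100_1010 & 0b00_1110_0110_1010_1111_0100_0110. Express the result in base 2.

AND bit by bit (1 only where both bits are 1):
  01000000001001001001001010
& 00111001101010111101000110
= 00000000001000001001000010

0b00000000001000001001000010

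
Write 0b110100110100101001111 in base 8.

Group the bits in threes: 110 100 110 100 101 001 111 → 6464517.

0o6464517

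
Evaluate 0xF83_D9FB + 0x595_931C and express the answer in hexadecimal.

Add column by column in base 16, right to left:
  B+C = 7 carry 1
  F+1+1 = 1 carry 1
  9+3+1 = D
  D+9 = 6 carry 1
  3+5+1 = 9
  8+9 = 1 carry 1
  F+5+1 = 5 carry 1
  final carry 1

0x15196D17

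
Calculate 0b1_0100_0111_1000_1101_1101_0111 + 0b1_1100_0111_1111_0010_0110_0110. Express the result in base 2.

Add column by column in base 2, right to left:
  1+0 = 1
  1+1 = 0 carry 1
  1+1+1 = 1 carry 1
  0+0+1 = 1
  1+0 = 1
  0+1 = 1
  1+1 = 0 carry 1
  1+0+1 = 0 carry 1
  1+0+1 = 0 carry 1
  0+1+1 = 0 carry 1
  1+0+1 = 0 carry 1
  1+0+1 = 0 carry 1
  0+1+1 = 0 carry 1
  0+1+1 = 0 carry 1
  0+1+1 = 0 carry 1
  1+1+1 = 1 carry 1
  1+1+1 = 1 carry 1
  1+1+1 = 1 carry 1
  1+1+1 = 1 carry 1
  0+0+1 = 1
  0+0 = 0
  0+0 = 0
  1+1 = 0 carry 1
  0+1+1 = 0 carry 1
  1+1+1 = 1 carry 1
  final carry 1

0b11000011111000000000111101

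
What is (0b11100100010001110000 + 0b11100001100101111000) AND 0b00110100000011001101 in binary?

Add column by column in base 2, right to left:
  0+0 = 0
  0+0 = 0
  0+0 = 0
  0+1 = 1
  1+1 = 0 carry 1
  1+1+1 = 1 carry 1
  1+1+1 = 1 carry 1
  0+0+1 = 1
  0+1 = 1
  0+0 = 0
  1+0 = 1
  0+1 = 1
  0+1 = 1
  0+0 = 0
  1+0 = 1
  0+0 = 0
  0+0 = 0
  1+1 = 0 carry 1
  1+1+1 = 1 carry 1
  1+1+1 = 1 carry 1
  final carry 1
Sum = 0b111000101110111101000; now AND with 0b00110100000011001101:
  111000101110111101000
& 000110100000011001101
= 000000100000011001000

0b100000011001000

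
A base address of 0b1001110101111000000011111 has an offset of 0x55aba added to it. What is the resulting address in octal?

0o120045331

0b1001110101111000000011111 = 0o116570037 in octal.
0x55aba = 0o1255272 in octal.
Add column by column in base 8, right to left:
  7+2 = 1 carry 1
  3+7+1 = 3 carry 1
  0+2+1 = 3
  0+5 = 5
  7+5 = 4 carry 1
  5+2+1 = 0 carry 1
  6+1+1 = 0 carry 1
  1+0+1 = 2
  1+0 = 1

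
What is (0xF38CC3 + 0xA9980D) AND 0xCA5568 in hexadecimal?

Add column by column in base 16, right to left:
  3+D = 0 carry 1
  C+0+1 = D
  C+8 = 4 carry 1
  8+9+1 = 2 carry 1
  3+9+1 = D
  F+A = 9 carry 1
  final carry 1
Sum = 0x19D24D0; now AND with 0xCA5568:
  1&0=0, 9&C=8, D&A=8, 2&5=0, 4&5=4, D&6=4, 0&8=0

0x880440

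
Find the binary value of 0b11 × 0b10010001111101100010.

0b110110101111000100110

Multiply each base-2 digit by 3, carrying:
  0×3 = 0 → write 0
  1×3 = 3 → write 1 carry 1
  0×3+1 = 1 → write 1
  0×3 = 0 → write 0
  0×3 = 0 → write 0
  1×3 = 3 → write 1 carry 1
  1×3+1 = 4 → write 0 carry 2
  0×3+2 = 2 → write 0 carry 1
  1×3+1 = 4 → write 0 carry 2
  1×3+2 = 5 → write 1 carry 2
  1×3+2 = 5 → write 1 carry 2
  1×3+2 = 5 → write 1 carry 2
  1×3+2 = 5 → write 1 carry 2
  0×3+2 = 2 → write 0 carry 1
  0×3+1 = 1 → write 1
  0×3 = 0 → write 0
  1×3 = 3 → write 1 carry 1
  0×3+1 = 1 → write 1
  0×3 = 0 → write 0
  1×3 = 3 → write 1 carry 1
  remaining carry: 1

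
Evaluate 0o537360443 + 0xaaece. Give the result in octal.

0o542107761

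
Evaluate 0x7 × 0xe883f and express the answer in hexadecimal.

Multiply each base-16 digit by 7, carrying:
  f×7 = 105 → write 9 carry 6
  3×7+6 = 27 → write b carry 1
  8×7+1 = 57 → write 9 carry 3
  8×7+3 = 59 → write b carry 3
  e×7+3 = 101 → write 5 carry 6
  remaining carry: 6

0x65b9b9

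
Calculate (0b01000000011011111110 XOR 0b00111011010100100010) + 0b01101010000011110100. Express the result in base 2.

0b11100101010011010000

First 0b01000000011011111110 XOR 0b00111011010100100010 = 0b01111011001111011100.
Add column by column in base 2, right to left:
  0+0 = 0
  0+0 = 0
  1+1 = 0 carry 1
  1+0+1 = 0 carry 1
  1+1+1 = 1 carry 1
  0+1+1 = 0 carry 1
  1+1+1 = 1 carry 1
  1+1+1 = 1 carry 1
  1+0+1 = 0 carry 1
  1+0+1 = 0 carry 1
  0+0+1 = 1
  0+0 = 0
  1+0 = 1
  1+1 = 0 carry 1
  0+0+1 = 1
  1+1 = 0 carry 1
  1+0+1 = 0 carry 1
  1+1+1 = 1 carry 1
  1+1+1 = 1 carry 1
  final carry 1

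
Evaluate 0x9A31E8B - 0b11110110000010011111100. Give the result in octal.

0o1112014617

0x9A31E8B = 0o1150617213 in octal.
0b11110110000010011111100 = 0o36602374 in octal.
Subtract column by column in base 8:
  3-4 → 7 (borrow)
  1-7-1 → 1 (borrow)
  2-3-1 → 6 (borrow)
  7-2-1 → 4
  1-0 → 1
  6-6 → 0
  0-6 → 2 (borrow)
  5-3-1 → 1
  1-0 → 1
  1-0 → 1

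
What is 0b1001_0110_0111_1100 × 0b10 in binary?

0b10010110011111000

Multiply each base-2 digit by 2, carrying:
  0×2 = 0 → write 0
  0×2 = 0 → write 0
  1×2 = 2 → write 0 carry 1
  1×2+1 = 3 → write 1 carry 1
  1×2+1 = 3 → write 1 carry 1
  1×2+1 = 3 → write 1 carry 1
  1×2+1 = 3 → write 1 carry 1
  0×2+1 = 1 → write 1
  0×2 = 0 → write 0
  1×2 = 2 → write 0 carry 1
  1×2+1 = 3 → write 1 carry 1
  0×2+1 = 1 → write 1
  1×2 = 2 → write 0 carry 1
  0×2+1 = 1 → write 1
  0×2 = 0 → write 0
  1×2 = 2 → write 0 carry 1
  remaining carry: 1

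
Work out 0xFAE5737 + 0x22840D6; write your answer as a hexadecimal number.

0x11D6980D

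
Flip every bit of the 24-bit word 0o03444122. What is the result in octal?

Each oct digit d becomes 7−d:
  0→7, 3→4, 4→3, 4→3, 4→3, 1→6, 2→5, 2→5

0o74333655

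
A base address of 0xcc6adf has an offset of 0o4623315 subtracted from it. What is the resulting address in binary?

0b101110010100010000010010

0xcc6adf = 0b110011000110101011011111 in binary.
0o4623315 = 0b100110010011011001101 in binary.
Subtract column by column in base 2:
  1-1 → 0
  1-0 → 1
  1-1 → 0
  1-1 → 0
  1-0 → 1
  0-0 → 0
  1-1 → 0
  1-1 → 0
  0-0 → 0
  1-1 → 0
  0-1 → 1 (borrow)
  1-0-1 → 0
  0-0 → 0
  1-1 → 0
  1-0 → 1
  0-0 → 0
  0-1 → 1 (borrow)
  0-1-1 → 0 (borrow)
  1-0-1 → 0
  1-0 → 1
  0-1 → 1 (borrow)
  0-0-1 → 1 (borrow)
  1-0-1 → 0
  1-0 → 1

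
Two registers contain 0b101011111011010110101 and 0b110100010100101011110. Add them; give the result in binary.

0b1100000010000000010011

Add column by column in base 2, right to left:
  1+0 = 1
  0+1 = 1
  1+1 = 0 carry 1
  0+1+1 = 0 carry 1
  1+1+1 = 1 carry 1
  1+0+1 = 0 carry 1
  0+1+1 = 0 carry 1
  1+0+1 = 0 carry 1
  0+1+1 = 0 carry 1
  1+0+1 = 0 carry 1
  1+0+1 = 0 carry 1
  0+1+1 = 0 carry 1
  1+0+1 = 0 carry 1
  1+1+1 = 1 carry 1
  1+0+1 = 0 carry 1
  1+0+1 = 0 carry 1
  1+0+1 = 0 carry 1
  0+1+1 = 0 carry 1
  1+0+1 = 0 carry 1
  0+1+1 = 0 carry 1
  1+1+1 = 1 carry 1
  final carry 1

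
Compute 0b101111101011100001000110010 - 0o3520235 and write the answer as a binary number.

0b101111001110010000110010101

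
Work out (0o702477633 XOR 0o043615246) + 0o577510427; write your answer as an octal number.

0o1540773124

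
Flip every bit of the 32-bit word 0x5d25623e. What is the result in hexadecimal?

0xa2da9dc1

Each hex digit d becomes f−d:
  5→a, d→2, 2→d, 5→a, 6→9, 2→d, 3→c, e→1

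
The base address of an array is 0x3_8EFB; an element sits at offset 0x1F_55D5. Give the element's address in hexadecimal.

0x22E4D0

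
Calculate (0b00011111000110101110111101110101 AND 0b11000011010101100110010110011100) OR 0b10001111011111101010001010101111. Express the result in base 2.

0b00011111000110101110111101110101 AND 0b11000011010101100110010110011100 = 0b00000011000100100110010100010100.
Then OR with 0b10001111011111101010001010101111.

0b10001111011111101110011110111111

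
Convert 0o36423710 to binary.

Each octal digit is 3 bits: 3=011 6=110 4=100 2=010 3=011 7=111 1=001 0=000.

0b11110100010011111001000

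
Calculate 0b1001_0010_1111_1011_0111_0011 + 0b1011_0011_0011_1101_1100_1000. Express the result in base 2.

0b1010001100011100100111011

Add column by column in base 2, right to left:
  1+0 = 1
  1+0 = 1
  0+0 = 0
  0+1 = 1
  1+0 = 1
  1+0 = 1
  1+1 = 0 carry 1
  0+1+1 = 0 carry 1
  1+1+1 = 1 carry 1
  1+0+1 = 0 carry 1
  0+1+1 = 0 carry 1
  1+1+1 = 1 carry 1
  1+1+1 = 1 carry 1
  1+1+1 = 1 carry 1
  1+0+1 = 0 carry 1
  1+0+1 = 0 carry 1
  0+1+1 = 0 carry 1
  1+1+1 = 1 carry 1
  0+0+1 = 1
  0+0 = 0
  1+1 = 0 carry 1
  0+1+1 = 0 carry 1
  0+0+1 = 1
  1+1 = 0 carry 1
  final carry 1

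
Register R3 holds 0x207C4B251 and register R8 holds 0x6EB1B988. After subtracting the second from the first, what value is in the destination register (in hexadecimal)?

Subtract column by column in base 16:
  1-8 → 9 (borrow)
  5-8-1 → C (borrow)
  2-9-1 → 8 (borrow)
  B-B-1 → F (borrow)
  4-1-1 → 2
  C-B → 1
  7-E → 9 (borrow)
  0-6-1 → 9 (borrow)
  2-0-1 → 1

0x19912F8C9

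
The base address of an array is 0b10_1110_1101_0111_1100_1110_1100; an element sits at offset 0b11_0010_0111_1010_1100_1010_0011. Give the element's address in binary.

0b110000101010010100110001111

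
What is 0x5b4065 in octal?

Expand each hex digit to 4 bits: 5=0101 b=1011 4=0100 0=0000 6=0110 5=0101.
Group the bits in threes: 010 110 110 100 000 001 100 101 → 26640145.

0o26640145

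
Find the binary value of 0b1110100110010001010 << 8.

0b111010011001000101000000000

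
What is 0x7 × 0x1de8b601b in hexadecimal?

0xd15cfa0bd

Multiply each base-16 digit by 7, carrying:
  b×7 = 77 → write d carry 4
  1×7+4 = 11 → write b
  0×7 = 0 → write 0
  6×7 = 42 → write a carry 2
  b×7+2 = 79 → write f carry 4
  8×7+4 = 60 → write c carry 3
  e×7+3 = 101 → write 5 carry 6
  d×7+6 = 97 → write 1 carry 6
  1×7+6 = 13 → write d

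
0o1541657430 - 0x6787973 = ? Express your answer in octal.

0o703562645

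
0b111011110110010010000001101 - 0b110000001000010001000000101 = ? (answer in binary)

Subtract column by column in base 2:
  1-1 → 0
  0-0 → 0
  1-1 → 0
  1-0 → 1
  0-0 → 0
  0-0 → 0
  0-0 → 0
  0-0 → 0
  0-0 → 0
  0-1 → 1 (borrow)
  1-0-1 → 0
  0-0 → 0
  0-0 → 0
  1-1 → 0
  0-0 → 0
  0-0 → 0
  1-0 → 1
  1-0 → 1
  0-1 → 1 (borrow)
  1-0-1 → 0
  1-0 → 1
  1-0 → 1
  1-0 → 1
  0-0 → 0
  1-0 → 1
  1-1 → 0
  1-1 → 0

0b1011101110000001000001000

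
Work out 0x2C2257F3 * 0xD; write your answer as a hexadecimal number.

Multiply each base-16 digit by 13, carrying:
  3×13 = 39 → write 7 carry 2
  F×13+2 = 197 → write 5 carry 12
  7×13+12 = 103 → write 7 carry 6
  5×13+6 = 71 → write 7 carry 4
  2×13+4 = 30 → write E carry 1
  2×13+1 = 27 → write B carry 1
  C×13+1 = 157 → write D carry 9
  2×13+9 = 35 → write 3 carry 2
  remaining carry: 2

0x23DBE7757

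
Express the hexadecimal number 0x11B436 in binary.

Expand each hex digit to 4 bits: 1=0001 1=0001 B=1011 4=0100 3=0011 6=0110.

0b100011011010000110110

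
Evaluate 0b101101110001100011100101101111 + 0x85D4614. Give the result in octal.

0o6610677603

0b101101110001100011100101101111 = 0o5561434557 in octal.
0x85D4614 = 0o1027243024 in octal.
Add column by column in base 8, right to left:
  7+4 = 3 carry 1
  5+2+1 = 0 carry 1
  5+0+1 = 6
  4+3 = 7
  3+4 = 7
  4+2 = 6
  1+7 = 0 carry 1
  6+2+1 = 1 carry 1
  5+0+1 = 6
  5+1 = 6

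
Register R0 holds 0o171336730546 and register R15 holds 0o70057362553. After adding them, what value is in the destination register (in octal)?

0o261416313321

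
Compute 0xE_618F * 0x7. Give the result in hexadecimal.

0x64AAE9

Multiply each base-16 digit by 7, carrying:
  F×7 = 105 → write 9 carry 6
  8×7+6 = 62 → write E carry 3
  1×7+3 = 10 → write A
  6×7 = 42 → write A carry 2
  E×7+2 = 100 → write 4 carry 6
  remaining carry: 6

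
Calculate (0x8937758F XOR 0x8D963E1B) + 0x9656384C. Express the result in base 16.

First 0x8937758F XOR 0x8D963E1B = 0x04A14B94.
Add column by column in base 16, right to left:
  4+C = 0 carry 1
  9+4+1 = E
  B+8 = 3 carry 1
  4+3+1 = 8
  1+6 = 7
  A+5 = F
  4+6 = A
  0+9 = 9

0x9AF783E0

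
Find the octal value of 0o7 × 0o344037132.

0o3074332166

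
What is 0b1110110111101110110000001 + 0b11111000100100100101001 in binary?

Add column by column in base 2, right to left:
  1+1 = 0 carry 1
  0+0+1 = 1
  0+0 = 0
  0+1 = 1
  0+0 = 0
  0+1 = 1
  0+0 = 0
  1+0 = 1
  1+1 = 0 carry 1
  0+0+1 = 1
  1+0 = 1
  1+1 = 0 carry 1
  1+0+1 = 0 carry 1
  0+0+1 = 1
  1+1 = 0 carry 1
  1+0+1 = 0 carry 1
  1+0+1 = 0 carry 1
  1+0+1 = 0 carry 1
  0+1+1 = 0 carry 1
  1+1+1 = 1 carry 1
  1+1+1 = 1 carry 1
  0+1+1 = 0 carry 1
  1+1+1 = 1 carry 1
  1+0+1 = 0 carry 1
  1+0+1 = 0 carry 1
  final carry 1

0b10010110000010011010101010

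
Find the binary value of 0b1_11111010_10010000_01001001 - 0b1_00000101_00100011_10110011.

Subtract column by column in base 2:
  1-1 → 0
  0-1 → 1 (borrow)
  0-0-1 → 1 (borrow)
  1-0-1 → 0
  0-1 → 1 (borrow)
  0-1-1 → 0 (borrow)
  1-0-1 → 0
  0-1 → 1 (borrow)
  0-1-1 → 0 (borrow)
  0-1-1 → 0 (borrow)
  0-0-1 → 1 (borrow)
  0-0-1 → 1 (borrow)
  1-0-1 → 0
  0-1 → 1 (borrow)
  0-0-1 → 1 (borrow)
  1-0-1 → 0
  0-1 → 1 (borrow)
  1-0-1 → 0
  0-1 → 1 (borrow)
  1-0-1 → 0
  1-0 → 1
  1-0 → 1
  1-0 → 1
  1-0 → 1
  1-1 → 0

0b111101010110110010010110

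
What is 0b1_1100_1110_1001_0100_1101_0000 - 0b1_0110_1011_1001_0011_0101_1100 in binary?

0b11000110000000101110100

Subtract column by column in base 2:
  0-0 → 0
  0-0 → 0
  0-1 → 1 (borrow)
  0-1-1 → 0 (borrow)
  1-1-1 → 1 (borrow)
  0-0-1 → 1 (borrow)
  1-1-1 → 1 (borrow)
  1-0-1 → 0
  0-1 → 1 (borrow)
  0-1-1 → 0 (borrow)
  1-0-1 → 0
  0-0 → 0
  1-1 → 0
  0-0 → 0
  0-0 → 0
  1-1 → 0
  0-1 → 1 (borrow)
  1-1-1 → 1 (borrow)
  1-0-1 → 0
  1-1 → 0
  0-0 → 0
  0-1 → 1 (borrow)
  1-1-1 → 1 (borrow)
  1-0-1 → 0
  1-1 → 0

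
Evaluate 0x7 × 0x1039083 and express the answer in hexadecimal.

0x718F395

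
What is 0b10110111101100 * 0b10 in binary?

0b101101111011000

Multiply each base-2 digit by 2, carrying:
  0×2 = 0 → write 0
  0×2 = 0 → write 0
  1×2 = 2 → write 0 carry 1
  1×2+1 = 3 → write 1 carry 1
  0×2+1 = 1 → write 1
  1×2 = 2 → write 0 carry 1
  1×2+1 = 3 → write 1 carry 1
  1×2+1 = 3 → write 1 carry 1
  1×2+1 = 3 → write 1 carry 1
  0×2+1 = 1 → write 1
  1×2 = 2 → write 0 carry 1
  1×2+1 = 3 → write 1 carry 1
  0×2+1 = 1 → write 1
  1×2 = 2 → write 0 carry 1
  remaining carry: 1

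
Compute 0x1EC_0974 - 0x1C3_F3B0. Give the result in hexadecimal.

Subtract column by column in base 16:
  4-0 → 4
  7-B → C (borrow)
  9-3-1 → 5
  0-F → 1 (borrow)
  C-3-1 → 8
  E-C → 2
  1-1 → 0

0x2815C4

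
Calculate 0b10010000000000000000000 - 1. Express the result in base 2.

0b10001111111111111111111

The trailing 19 digits are 0, so subtracting 1 borrows through: they become 1 and the next digit up decrements.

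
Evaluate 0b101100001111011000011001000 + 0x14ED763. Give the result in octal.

0b101100001111011000011001000 = 0o541730310 in octal.
0x14ED763 = 0o123553543 in octal.
Add column by column in base 8, right to left:
  0+3 = 3
  1+4 = 5
  3+5 = 0 carry 1
  0+3+1 = 4
  3+5 = 0 carry 1
  7+5+1 = 5 carry 1
  1+3+1 = 5
  4+2 = 6
  5+1 = 6

0o665504053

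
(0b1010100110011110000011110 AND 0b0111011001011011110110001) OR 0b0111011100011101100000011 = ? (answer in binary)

0b111011100011111100010011

0b1010100110011110000011110 AND 0b0111011001011011110110001 = 0b0010000000011010000010000.
Then OR with 0b0111011100011101100000011.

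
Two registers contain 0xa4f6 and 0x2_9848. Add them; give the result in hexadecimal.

0x33d3e

Add column by column in base 16, right to left:
  6+8 = e
  f+4 = 3 carry 1
  4+8+1 = d
  a+9 = 3 carry 1
  0+2+1 = 3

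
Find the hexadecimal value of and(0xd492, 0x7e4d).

0x5400

AND each hex digit independently (no carries):
  d&7=5, 4&e=4, 9&4=0, 2&d=0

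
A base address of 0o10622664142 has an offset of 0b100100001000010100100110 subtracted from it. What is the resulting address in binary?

0b1000101101110101110001100111100

0o10622664142 = 0b1000110010010110110100001100010 in binary.
Subtract column by column in base 2:
  0-0 → 0
  1-1 → 0
  0-1 → 1 (borrow)
  0-0-1 → 1 (borrow)
  0-0-1 → 1 (borrow)
  1-1-1 → 1 (borrow)
  1-0-1 → 0
  0-0 → 0
  0-1 → 1 (borrow)
  0-0-1 → 1 (borrow)
  0-1-1 → 0 (borrow)
  1-0-1 → 0
  0-0 → 0
  1-0 → 1
  1-0 → 1
  0-1 → 1 (borrow)
  1-0-1 → 0
  1-0 → 1
  0-0 → 0
  1-0 → 1
  0-1 → 1 (borrow)
  0-0-1 → 1 (borrow)
  1-0-1 → 0
  0-1 → 1 (borrow)
  0-0-1 → 1 (borrow)
  1-0-1 → 0
  1-0 → 1
  0-0 → 0
  0-0 → 0
  0-0 → 0
  1-0 → 1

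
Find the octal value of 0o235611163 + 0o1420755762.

Add column by column in base 8, right to left:
  3+2 = 5
  6+6 = 4 carry 1
  1+7+1 = 1 carry 1
  1+5+1 = 7
  1+5 = 6
  6+7 = 5 carry 1
  5+0+1 = 6
  3+2 = 5
  2+4 = 6
  0+1 = 1

0o1656567145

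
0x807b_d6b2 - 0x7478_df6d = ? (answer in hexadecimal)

0xc02f745

Subtract column by column in base 16:
  2-d → 5 (borrow)
  b-6-1 → 4
  6-f → 7 (borrow)
  d-d-1 → f (borrow)
  b-8-1 → 2
  7-7 → 0
  0-4 → c (borrow)
  8-7-1 → 0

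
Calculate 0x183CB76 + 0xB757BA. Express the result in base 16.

Add column by column in base 16, right to left:
  6+A = 0 carry 1
  7+B+1 = 3 carry 1
  B+7+1 = 3 carry 1
  C+5+1 = 2 carry 1
  3+7+1 = B
  8+B = 3 carry 1
  1+0+1 = 2

0x23B2330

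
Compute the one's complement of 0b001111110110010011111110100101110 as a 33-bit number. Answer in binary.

Invert each bit: 001111110110010011111110100101110 → 110000001001101100000001011010001.

0b110000001001101100000001011010001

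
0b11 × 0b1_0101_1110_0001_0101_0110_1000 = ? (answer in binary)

0b100000110100100000000111000

Multiply each base-2 digit by 3, carrying:
  0×3 = 0 → write 0
  0×3 = 0 → write 0
  0×3 = 0 → write 0
  1×3 = 3 → write 1 carry 1
  0×3+1 = 1 → write 1
  1×3 = 3 → write 1 carry 1
  1×3+1 = 4 → write 0 carry 2
  0×3+2 = 2 → write 0 carry 1
  1×3+1 = 4 → write 0 carry 2
  0×3+2 = 2 → write 0 carry 1
  1×3+1 = 4 → write 0 carry 2
  0×3+2 = 2 → write 0 carry 1
  1×3+1 = 4 → write 0 carry 2
  0×3+2 = 2 → write 0 carry 1
  0×3+1 = 1 → write 1
  0×3 = 0 → write 0
  0×3 = 0 → write 0
  1×3 = 3 → write 1 carry 1
  1×3+1 = 4 → write 0 carry 2
  1×3+2 = 5 → write 1 carry 2
  1×3+2 = 5 → write 1 carry 2
  0×3+2 = 2 → write 0 carry 1
  1×3+1 = 4 → write 0 carry 2
  0×3+2 = 2 → write 0 carry 1
  1×3+1 = 4 → write 0 carry 2
  remaining carry: 10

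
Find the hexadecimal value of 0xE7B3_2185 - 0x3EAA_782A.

0xA908A95B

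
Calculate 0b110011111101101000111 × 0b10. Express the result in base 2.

0b1100111111011010001110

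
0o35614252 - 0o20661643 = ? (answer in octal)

0o14732407

Subtract column by column in base 8:
  2-3 → 7 (borrow)
  5-4-1 → 0
  2-6 → 4 (borrow)
  4-1-1 → 2
  1-6 → 3 (borrow)
  6-6-1 → 7 (borrow)
  5-0-1 → 4
  3-2 → 1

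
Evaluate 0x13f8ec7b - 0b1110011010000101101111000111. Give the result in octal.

0x13f8ec7b = 0o2376166173 in octal.
0b1110011010000101101111000111 = 0o1632055707 in octal.
Subtract column by column in base 8:
  3-7 → 4 (borrow)
  7-0-1 → 6
  1-7 → 2 (borrow)
  6-5-1 → 0
  6-5 → 1
  1-0 → 1
  6-2 → 4
  7-3 → 4
  3-6 → 5 (borrow)
  2-1-1 → 0

0o544110264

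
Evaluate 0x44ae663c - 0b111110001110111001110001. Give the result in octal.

0o10355273713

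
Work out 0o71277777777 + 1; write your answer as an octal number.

0o71300000000

The trailing 8 digits are 7 (max in base 8), so adding 1 cascades: they roll to 0 and the next digit up increments.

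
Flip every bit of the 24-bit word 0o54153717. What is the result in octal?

0o23624060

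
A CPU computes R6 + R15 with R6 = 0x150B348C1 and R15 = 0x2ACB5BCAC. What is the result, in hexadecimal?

0x3FD69056D

Add column by column in base 16, right to left:
  1+C = D
  C+A = 6 carry 1
  8+C+1 = 5 carry 1
  4+B+1 = 0 carry 1
  3+5+1 = 9
  B+B = 6 carry 1
  0+C+1 = D
  5+A = F
  1+2 = 3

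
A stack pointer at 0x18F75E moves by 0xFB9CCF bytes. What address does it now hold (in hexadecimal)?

0x114942D

Add column by column in base 16, right to left:
  E+F = D carry 1
  5+C+1 = 2 carry 1
  7+C+1 = 4 carry 1
  F+9+1 = 9 carry 1
  8+B+1 = 4 carry 1
  1+F+1 = 1 carry 1
  final carry 1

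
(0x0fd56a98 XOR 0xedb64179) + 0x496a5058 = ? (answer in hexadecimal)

First 0x0fd56a98 XOR 0xedb64179 = 0xe2632be1.
Add column by column in base 16, right to left:
  1+8 = 9
  e+5 = 3 carry 1
  b+0+1 = c
  2+5 = 7
  3+a = d
  6+6 = c
  2+9 = b
  e+4 = 2 carry 1
  final carry 1

0x12bcd7c39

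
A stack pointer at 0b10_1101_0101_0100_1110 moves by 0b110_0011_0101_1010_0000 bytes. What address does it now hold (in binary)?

Add column by column in base 2, right to left:
  0+0 = 0
  1+0 = 1
  1+0 = 1
  1+0 = 1
  0+0 = 0
  0+1 = 1
  1+0 = 1
  0+1 = 1
  1+1 = 0 carry 1
  0+0+1 = 1
  1+1 = 0 carry 1
  0+0+1 = 1
  1+1 = 0 carry 1
  0+1+1 = 0 carry 1
  1+0+1 = 0 carry 1
  1+0+1 = 0 carry 1
  0+0+1 = 1
  1+1 = 0 carry 1
  0+1+1 = 0 carry 1
  final carry 1

0b10010000101011101110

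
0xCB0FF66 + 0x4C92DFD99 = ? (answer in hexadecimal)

Add column by column in base 16, right to left:
  6+9 = F
  6+9 = F
  F+D = C carry 1
  F+F+1 = F carry 1
  0+D+1 = E
  B+2 = D
  C+9 = 5 carry 1
  0+C+1 = D
  0+4 = 4

0x4D5DEFCFF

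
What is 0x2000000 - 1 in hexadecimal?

0x1ffffff

The trailing 6 digits are 0, so subtracting 1 borrows through: they become F and the next digit up decrements.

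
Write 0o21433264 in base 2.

Each octal digit is 3 bits: 2=010 1=001 4=100 3=011 3=011 2=010 6=110 4=100.

0b10001100011011010110100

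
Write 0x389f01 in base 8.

Expand each hex digit to 4 bits: 3=0011 8=1000 9=1001 f=1111 0=0000 1=0001.
Group the bits in threes: 001 110 001 001 111 100 000 001 → 16117401.

0o16117401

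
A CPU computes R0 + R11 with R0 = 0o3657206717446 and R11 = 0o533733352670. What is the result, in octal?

0o4413142272336

Add column by column in base 8, right to left:
  6+0 = 6
  4+7 = 3 carry 1
  4+6+1 = 3 carry 1
  7+2+1 = 2 carry 1
  1+5+1 = 7
  7+3 = 2 carry 1
  6+3+1 = 2 carry 1
  0+3+1 = 4
  2+7 = 1 carry 1
  7+3+1 = 3 carry 1
  5+3+1 = 1 carry 1
  6+5+1 = 4 carry 1
  3+0+1 = 4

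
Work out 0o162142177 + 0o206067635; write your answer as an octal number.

Add column by column in base 8, right to left:
  7+5 = 4 carry 1
  7+3+1 = 3 carry 1
  1+6+1 = 0 carry 1
  2+7+1 = 2 carry 1
  4+6+1 = 3 carry 1
  1+0+1 = 2
  2+6 = 0 carry 1
  6+0+1 = 7
  1+2 = 3

0o370232034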